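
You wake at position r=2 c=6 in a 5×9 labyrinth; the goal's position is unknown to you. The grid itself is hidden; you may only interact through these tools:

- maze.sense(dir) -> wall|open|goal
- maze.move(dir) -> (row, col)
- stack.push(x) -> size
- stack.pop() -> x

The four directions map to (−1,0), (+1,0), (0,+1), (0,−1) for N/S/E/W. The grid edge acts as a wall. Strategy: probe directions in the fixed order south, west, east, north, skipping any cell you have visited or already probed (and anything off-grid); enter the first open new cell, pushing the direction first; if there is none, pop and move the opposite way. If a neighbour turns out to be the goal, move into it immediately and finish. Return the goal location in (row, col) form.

CALL sense[dir: south]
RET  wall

CALL sense[dir: west]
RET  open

CALL push[x: west]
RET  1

CALL move[dir: west]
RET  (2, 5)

CALL sense[dir: south]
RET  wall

CALL sense[dir: west]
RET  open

CALL push[x: west]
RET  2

CALL move[dir: west]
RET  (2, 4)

CALL sense[dir: south]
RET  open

CALL push[x: south]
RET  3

CALL move[dir: south]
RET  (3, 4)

CALL sense[dir: south]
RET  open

CALL push[x: south]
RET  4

CALL move[dir: south]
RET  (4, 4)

CALL sense[dir: west]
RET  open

CALL push[x: west]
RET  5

CALL move[dir: west]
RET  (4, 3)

CALL sense[dir: west]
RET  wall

CALL sense[dir: north]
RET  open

CALL push[x: north]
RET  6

CALL move[dir: north]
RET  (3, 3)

CALL sense[dir: west]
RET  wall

CALL sense[dir: north]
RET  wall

CALL pop[]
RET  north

CALL move[dir: south]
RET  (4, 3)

CALL pop[]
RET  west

CALL move[dir: east]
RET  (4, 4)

CALL sense[dir: east]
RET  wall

CALL pop[]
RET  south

CALL move[dir: north]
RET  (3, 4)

CALL pop[]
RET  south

CALL move[dir: north]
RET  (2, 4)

CALL sense[dir: north]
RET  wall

CALL pop[]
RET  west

CALL move[dir: east]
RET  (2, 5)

CALL sense[dir: north]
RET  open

CALL push[x: north]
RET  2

CALL move[dir: north]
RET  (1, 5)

CALL sense[dir: east]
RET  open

CALL push[x: east]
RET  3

CALL move[dir: east]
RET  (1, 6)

CALL sense[dir: east]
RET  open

CALL push[x: east]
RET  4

CALL move[dir: east]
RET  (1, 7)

CALL sense[dir: south]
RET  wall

CALL sense[dir: east]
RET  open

CALL push[x: east]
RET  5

CALL move[dir: east]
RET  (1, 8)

CALL sense[dir: south]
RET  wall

CALL sense[dir: north]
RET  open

CALL push[x: north]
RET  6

CALL move[dir: north]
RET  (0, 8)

CALL sense[dir: west]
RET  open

CALL push[x: west]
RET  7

CALL move[dir: west]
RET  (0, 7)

CALL sense[dir: west]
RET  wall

CALL pop[]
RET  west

CALL move[dir: east]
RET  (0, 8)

CALL pop[]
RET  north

CALL move[dir: south]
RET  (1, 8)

CALL pop[]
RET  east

CALL move[dir: west]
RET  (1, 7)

CALL pop[]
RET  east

CALL move[dir: west]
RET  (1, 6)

CALL pop[]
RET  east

CALL move[dir: west]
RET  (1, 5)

CALL sense[dir: north]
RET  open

CALL push[x: north]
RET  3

CALL move[dir: north]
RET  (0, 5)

CALL sense[dir: west]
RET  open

CALL push[x: west]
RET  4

CALL move[dir: west]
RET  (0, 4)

CALL sense[dir: west]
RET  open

CALL push[x: west]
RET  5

CALL move[dir: west]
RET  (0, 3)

CALL sense[dir: south]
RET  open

CALL push[x: south]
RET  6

CALL move[dir: south]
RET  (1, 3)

CALL sense[dir: west]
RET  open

CALL push[x: west]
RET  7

CALL move[dir: west]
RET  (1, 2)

CALL sense[dir: south]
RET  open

CALL push[x: south]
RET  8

CALL move[dir: south]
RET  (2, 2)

CALL sense[dir: west]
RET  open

CALL push[x: west]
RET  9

CALL move[dir: west]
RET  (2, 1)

CALL sense[dir: south]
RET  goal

CALL move[dir: south]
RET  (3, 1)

Answer: (3, 1)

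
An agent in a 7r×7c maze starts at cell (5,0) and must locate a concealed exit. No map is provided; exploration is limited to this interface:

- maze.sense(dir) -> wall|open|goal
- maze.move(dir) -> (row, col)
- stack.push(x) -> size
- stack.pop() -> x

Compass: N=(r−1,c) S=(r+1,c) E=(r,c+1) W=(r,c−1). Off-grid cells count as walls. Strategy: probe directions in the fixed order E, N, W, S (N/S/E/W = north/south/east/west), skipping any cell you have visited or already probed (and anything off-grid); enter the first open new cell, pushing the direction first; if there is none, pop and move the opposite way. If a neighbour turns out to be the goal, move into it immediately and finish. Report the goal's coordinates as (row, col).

==> maze.sense(dir=east)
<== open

==> stack.push(x=east)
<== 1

==> maze.move(dir=east)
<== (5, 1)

==> maze.sense(dir=east)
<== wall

==> maze.sense(dir=north)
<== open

==> stack.push(x=north)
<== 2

==> maze.move(dir=north)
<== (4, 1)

==> maze.sense(dir=east)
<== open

==> stack.push(x=east)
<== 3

==> maze.move(dir=east)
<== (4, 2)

==> maze.sense(dir=east)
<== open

==> stack.push(x=east)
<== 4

==> maze.move(dir=east)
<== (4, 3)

==> maze.sense(dir=east)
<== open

==> stack.push(x=east)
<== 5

==> maze.move(dir=east)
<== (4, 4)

==> maze.sense(dir=east)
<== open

==> stack.push(x=east)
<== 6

==> maze.move(dir=east)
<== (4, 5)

==> maze.sense(dir=east)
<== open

==> stack.push(x=east)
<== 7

==> maze.move(dir=east)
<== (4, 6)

==> maze.sense(dir=north)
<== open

==> stack.push(x=north)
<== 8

==> maze.move(dir=north)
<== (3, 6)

==> maze.sense(dir=north)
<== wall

==> maze.sense(dir=west)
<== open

==> stack.push(x=west)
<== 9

==> maze.move(dir=west)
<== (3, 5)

==> maze.sense(dir=north)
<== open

==> stack.push(x=north)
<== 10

==> maze.move(dir=north)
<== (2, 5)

==> maze.sense(dir=north)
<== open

==> stack.push(x=north)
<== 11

==> maze.move(dir=north)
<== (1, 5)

==> maze.sense(dir=east)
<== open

==> stack.push(x=east)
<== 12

==> maze.move(dir=east)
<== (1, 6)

==> maze.sense(dir=north)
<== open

==> stack.push(x=north)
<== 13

==> maze.move(dir=north)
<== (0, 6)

==> maze.sense(dir=west)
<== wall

==> stack.pop()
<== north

==> maze.move(dir=south)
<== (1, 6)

==> stack.pop()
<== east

==> maze.move(dir=west)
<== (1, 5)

==> maze.sense(dir=west)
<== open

==> stack.push(x=west)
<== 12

==> maze.move(dir=west)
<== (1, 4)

==> maze.sense(dir=north)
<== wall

==> maze.sense(dir=west)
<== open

==> stack.push(x=west)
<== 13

==> maze.move(dir=west)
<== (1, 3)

==> maze.sense(dir=north)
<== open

==> stack.push(x=north)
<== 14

==> maze.move(dir=north)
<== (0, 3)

==> maze.sense(dir=west)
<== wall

==> stack.pop()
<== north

==> maze.move(dir=south)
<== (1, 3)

==> maze.sense(dir=west)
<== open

==> stack.push(x=west)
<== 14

==> maze.move(dir=west)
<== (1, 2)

==> maze.sense(dir=west)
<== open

==> stack.push(x=west)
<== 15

==> maze.move(dir=west)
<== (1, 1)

==> maze.sense(dir=north)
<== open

==> stack.push(x=north)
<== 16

==> maze.move(dir=north)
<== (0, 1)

==> maze.sense(dir=west)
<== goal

==> maze.move(dir=west)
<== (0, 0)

Answer: (0, 0)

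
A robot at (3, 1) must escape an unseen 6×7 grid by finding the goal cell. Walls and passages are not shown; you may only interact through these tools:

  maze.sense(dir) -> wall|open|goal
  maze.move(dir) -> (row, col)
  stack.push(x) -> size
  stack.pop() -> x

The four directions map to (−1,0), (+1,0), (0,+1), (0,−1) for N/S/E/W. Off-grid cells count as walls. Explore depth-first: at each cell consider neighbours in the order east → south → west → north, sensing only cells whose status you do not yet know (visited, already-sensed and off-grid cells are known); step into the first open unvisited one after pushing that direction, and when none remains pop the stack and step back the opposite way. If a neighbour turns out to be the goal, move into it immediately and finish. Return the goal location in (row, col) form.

;; sense(east) == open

;; push(east) == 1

;; move(east) == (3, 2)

;; sense(east) == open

;; push(east) == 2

;; move(east) == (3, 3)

;; sense(east) == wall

;; sense(south) == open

;; push(south) == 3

;; move(south) == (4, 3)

;; sense(east) == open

;; push(east) == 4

;; move(east) == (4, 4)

;; sense(east) == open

;; push(east) == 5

;; move(east) == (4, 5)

;; sense(east) == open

;; push(east) == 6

;; move(east) == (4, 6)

;; sense(south) == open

;; push(south) == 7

;; move(south) == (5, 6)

;; sense(west) == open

;; push(west) == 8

;; move(west) == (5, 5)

;; sense(west) == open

;; push(west) == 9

;; move(west) == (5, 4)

;; sense(west) == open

;; push(west) == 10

;; move(west) == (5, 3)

;; sense(west) == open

;; push(west) == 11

;; move(west) == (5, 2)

;; sense(west) == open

;; push(west) == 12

;; move(west) == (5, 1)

;; sense(west) == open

;; push(west) == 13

;; move(west) == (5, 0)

;; sense(north) == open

;; push(north) == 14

;; move(north) == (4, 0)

;; sense(east) == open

;; push(east) == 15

;; move(east) == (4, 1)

;; sense(east) == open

;; push(east) == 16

;; move(east) == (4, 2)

;; pop() == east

;; move(west) == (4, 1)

;; pop() == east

;; move(west) == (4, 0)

;; sense(north) == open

;; push(north) == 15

;; move(north) == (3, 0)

;; sense(north) == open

;; push(north) == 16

;; move(north) == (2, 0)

;; sense(east) == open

;; push(east) == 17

;; move(east) == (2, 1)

;; sense(east) == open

;; push(east) == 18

;; move(east) == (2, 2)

;; sense(east) == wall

;; sense(north) == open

;; push(north) == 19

;; move(north) == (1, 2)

;; sense(east) == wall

;; sense(west) == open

;; push(west) == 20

;; move(west) == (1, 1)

;; sense(west) == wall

;; sense(north) == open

;; push(north) == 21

;; move(north) == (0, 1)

;; sense(east) == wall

;; sense(west) == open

;; push(west) == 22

;; move(west) == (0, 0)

;; pop() == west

;; move(east) == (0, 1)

;; pop() == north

;; move(south) == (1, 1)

;; pop() == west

;; move(east) == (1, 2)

;; pop() == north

;; move(south) == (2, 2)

;; pop() == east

;; move(west) == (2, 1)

;; pop() == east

;; move(west) == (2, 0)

;; pop() == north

;; move(south) == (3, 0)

;; pop() == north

;; move(south) == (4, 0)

;; pop() == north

;; move(south) == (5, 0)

;; pop() == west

;; move(east) == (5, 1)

;; pop() == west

;; move(east) == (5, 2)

;; pop() == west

;; move(east) == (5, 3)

;; pop() == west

;; move(east) == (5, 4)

;; pop() == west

;; move(east) == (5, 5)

;; pop() == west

;; move(east) == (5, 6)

;; pop() == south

;; move(north) == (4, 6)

;; sense(north) == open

;; push(north) == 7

;; move(north) == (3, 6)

;; sense(west) == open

;; push(west) == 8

;; move(west) == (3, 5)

;; sense(north) == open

;; push(north) == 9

;; move(north) == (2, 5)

;; sense(east) == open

;; push(east) == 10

;; move(east) == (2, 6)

;; sense(north) == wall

;; pop() == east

;; move(west) == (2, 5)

;; sense(west) == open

;; push(west) == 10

;; move(west) == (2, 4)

;; sense(north) == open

;; push(north) == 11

;; move(north) == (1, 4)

;; sense(east) == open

;; push(east) == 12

;; move(east) == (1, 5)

;; sense(north) == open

;; push(north) == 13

;; move(north) == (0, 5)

;; sense(east) == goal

;; move(east) == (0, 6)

Answer: (0, 6)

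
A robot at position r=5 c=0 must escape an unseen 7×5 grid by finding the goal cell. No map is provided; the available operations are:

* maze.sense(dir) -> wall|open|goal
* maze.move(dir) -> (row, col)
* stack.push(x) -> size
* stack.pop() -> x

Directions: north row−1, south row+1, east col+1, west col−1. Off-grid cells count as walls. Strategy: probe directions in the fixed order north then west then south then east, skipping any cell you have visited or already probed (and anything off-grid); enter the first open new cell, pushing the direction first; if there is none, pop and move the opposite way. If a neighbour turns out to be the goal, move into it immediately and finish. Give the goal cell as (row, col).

·→ sense(dir→north)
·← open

·→ push(x→north)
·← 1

·→ move(dir→north)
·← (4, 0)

·→ sense(dir→north)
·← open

·→ push(x→north)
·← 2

·→ move(dir→north)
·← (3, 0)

·→ sense(dir→north)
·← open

·→ push(x→north)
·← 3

·→ move(dir→north)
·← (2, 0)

·→ sense(dir→north)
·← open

·→ push(x→north)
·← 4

·→ move(dir→north)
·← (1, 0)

·→ sense(dir→north)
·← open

·→ push(x→north)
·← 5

·→ move(dir→north)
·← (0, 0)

·→ sense(dir→east)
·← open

·→ push(x→east)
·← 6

·→ move(dir→east)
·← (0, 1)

·→ sense(dir→south)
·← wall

·→ sense(dir→east)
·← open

·→ push(x→east)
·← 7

·→ move(dir→east)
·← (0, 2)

·→ sense(dir→south)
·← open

·→ push(x→south)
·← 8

·→ move(dir→south)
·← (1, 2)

·→ sense(dir→south)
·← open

·→ push(x→south)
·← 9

·→ move(dir→south)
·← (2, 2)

·→ sense(dir→west)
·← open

·→ push(x→west)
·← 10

·→ move(dir→west)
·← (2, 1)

·→ sense(dir→south)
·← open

·→ push(x→south)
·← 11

·→ move(dir→south)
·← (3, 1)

·→ sense(dir→south)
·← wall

·→ sense(dir→east)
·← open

·→ push(x→east)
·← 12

·→ move(dir→east)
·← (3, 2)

·→ sense(dir→south)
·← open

·→ push(x→south)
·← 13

·→ move(dir→south)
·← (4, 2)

·→ sense(dir→south)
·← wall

·→ sense(dir→east)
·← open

·→ push(x→east)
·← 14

·→ move(dir→east)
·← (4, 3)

·→ sense(dir→north)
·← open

·→ push(x→north)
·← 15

·→ move(dir→north)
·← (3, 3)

·→ sense(dir→north)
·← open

·→ push(x→north)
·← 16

·→ move(dir→north)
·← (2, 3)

·→ sense(dir→north)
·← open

·→ push(x→north)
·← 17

·→ move(dir→north)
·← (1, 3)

·→ sense(dir→north)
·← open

·→ push(x→north)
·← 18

·→ move(dir→north)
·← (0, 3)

·→ sense(dir→east)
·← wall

·→ pop()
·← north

·→ move(dir→south)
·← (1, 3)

·→ sense(dir→east)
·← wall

·→ pop()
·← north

·→ move(dir→south)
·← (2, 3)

·→ sense(dir→east)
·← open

·→ push(x→east)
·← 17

·→ move(dir→east)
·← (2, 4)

·→ sense(dir→south)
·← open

·→ push(x→south)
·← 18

·→ move(dir→south)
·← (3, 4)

·→ sense(dir→south)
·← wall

·→ pop()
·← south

·→ move(dir→north)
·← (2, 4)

·→ pop()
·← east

·→ move(dir→west)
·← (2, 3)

·→ pop()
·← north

·→ move(dir→south)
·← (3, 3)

·→ pop()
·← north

·→ move(dir→south)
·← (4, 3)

·→ sense(dir→south)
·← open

·→ push(x→south)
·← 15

·→ move(dir→south)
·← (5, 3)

·→ sense(dir→south)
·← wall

·→ sense(dir→east)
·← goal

·→ move(dir→east)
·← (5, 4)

Answer: (5, 4)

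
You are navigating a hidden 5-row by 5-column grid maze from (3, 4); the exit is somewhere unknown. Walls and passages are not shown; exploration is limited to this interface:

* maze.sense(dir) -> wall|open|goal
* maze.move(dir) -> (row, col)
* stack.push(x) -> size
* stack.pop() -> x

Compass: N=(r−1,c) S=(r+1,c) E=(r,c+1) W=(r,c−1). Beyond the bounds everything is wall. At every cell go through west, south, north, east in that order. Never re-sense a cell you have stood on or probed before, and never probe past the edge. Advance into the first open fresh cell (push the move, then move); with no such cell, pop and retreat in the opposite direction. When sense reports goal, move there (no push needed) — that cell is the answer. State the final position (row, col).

Act: maze.sense[dir: west]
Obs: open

Act: stack.push[x: west]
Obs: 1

Act: maze.move[dir: west]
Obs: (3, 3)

Act: maze.sense[dir: west]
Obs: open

Act: stack.push[x: west]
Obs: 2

Act: maze.move[dir: west]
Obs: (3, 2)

Act: maze.sense[dir: west]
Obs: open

Act: stack.push[x: west]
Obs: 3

Act: maze.move[dir: west]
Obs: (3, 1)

Act: maze.sense[dir: west]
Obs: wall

Act: maze.sense[dir: south]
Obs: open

Act: stack.push[x: south]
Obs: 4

Act: maze.move[dir: south]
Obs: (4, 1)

Act: maze.sense[dir: west]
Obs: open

Act: stack.push[x: west]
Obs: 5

Act: maze.move[dir: west]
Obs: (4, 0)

Act: stack.pop[]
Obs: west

Act: maze.move[dir: east]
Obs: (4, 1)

Act: maze.sense[dir: east]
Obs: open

Act: stack.push[x: east]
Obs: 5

Act: maze.move[dir: east]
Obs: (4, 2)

Act: maze.sense[dir: east]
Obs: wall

Act: stack.pop[]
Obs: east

Act: maze.move[dir: west]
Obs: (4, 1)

Act: stack.pop[]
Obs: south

Act: maze.move[dir: north]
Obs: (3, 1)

Act: maze.sense[dir: north]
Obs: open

Act: stack.push[x: north]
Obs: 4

Act: maze.move[dir: north]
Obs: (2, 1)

Act: maze.sense[dir: west]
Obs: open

Act: stack.push[x: west]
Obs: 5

Act: maze.move[dir: west]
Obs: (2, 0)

Act: maze.sense[dir: north]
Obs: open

Act: stack.push[x: north]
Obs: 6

Act: maze.move[dir: north]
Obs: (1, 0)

Act: maze.sense[dir: north]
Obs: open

Act: stack.push[x: north]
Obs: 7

Act: maze.move[dir: north]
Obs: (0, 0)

Act: maze.sense[dir: east]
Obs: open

Act: stack.push[x: east]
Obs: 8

Act: maze.move[dir: east]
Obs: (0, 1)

Act: maze.sense[dir: south]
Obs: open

Act: stack.push[x: south]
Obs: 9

Act: maze.move[dir: south]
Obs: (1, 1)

Act: maze.sense[dir: east]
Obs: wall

Act: stack.pop[]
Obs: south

Act: maze.move[dir: north]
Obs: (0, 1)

Act: maze.sense[dir: east]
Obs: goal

Act: maze.move[dir: east]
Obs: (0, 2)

Answer: (0, 2)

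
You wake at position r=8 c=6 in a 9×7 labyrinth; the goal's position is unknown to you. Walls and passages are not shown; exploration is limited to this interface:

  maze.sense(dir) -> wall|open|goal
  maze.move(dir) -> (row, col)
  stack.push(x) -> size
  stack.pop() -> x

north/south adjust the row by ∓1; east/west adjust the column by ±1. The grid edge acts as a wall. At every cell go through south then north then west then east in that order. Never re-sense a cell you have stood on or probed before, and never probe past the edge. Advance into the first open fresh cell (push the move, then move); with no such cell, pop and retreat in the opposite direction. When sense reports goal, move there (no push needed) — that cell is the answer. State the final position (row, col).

·→ maze.sense(dir='north')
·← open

·→ stack.push(x='north')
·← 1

·→ maze.move(dir='north')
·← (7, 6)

·→ maze.sense(dir='north')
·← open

·→ stack.push(x='north')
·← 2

·→ maze.move(dir='north')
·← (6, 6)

·→ maze.sense(dir='north')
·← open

·→ stack.push(x='north')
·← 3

·→ maze.move(dir='north')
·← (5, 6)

·→ maze.sense(dir='north')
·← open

·→ stack.push(x='north')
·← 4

·→ maze.move(dir='north')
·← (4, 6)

·→ maze.sense(dir='north')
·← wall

·→ maze.sense(dir='west')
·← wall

·→ stack.pop()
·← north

·→ maze.move(dir='south')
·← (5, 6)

·→ maze.sense(dir='west')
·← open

·→ stack.push(x='west')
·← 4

·→ maze.move(dir='west')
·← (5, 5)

·→ maze.sense(dir='south')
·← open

·→ stack.push(x='south')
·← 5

·→ maze.move(dir='south')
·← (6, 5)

·→ maze.sense(dir='south')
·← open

·→ stack.push(x='south')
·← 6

·→ maze.move(dir='south')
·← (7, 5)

·→ maze.sense(dir='south')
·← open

·→ stack.push(x='south')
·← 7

·→ maze.move(dir='south')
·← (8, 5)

·→ maze.sense(dir='west')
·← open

·→ stack.push(x='west')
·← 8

·→ maze.move(dir='west')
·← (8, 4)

·→ maze.sense(dir='north')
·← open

·→ stack.push(x='north')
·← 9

·→ maze.move(dir='north')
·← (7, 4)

·→ maze.sense(dir='north')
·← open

·→ stack.push(x='north')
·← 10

·→ maze.move(dir='north')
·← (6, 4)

·→ maze.sense(dir='north')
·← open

·→ stack.push(x='north')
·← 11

·→ maze.move(dir='north')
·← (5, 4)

·→ maze.sense(dir='north')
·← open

·→ stack.push(x='north')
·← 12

·→ maze.move(dir='north')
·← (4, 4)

·→ maze.sense(dir='north')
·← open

·→ stack.push(x='north')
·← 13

·→ maze.move(dir='north')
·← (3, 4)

·→ maze.sense(dir='north')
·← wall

·→ maze.sense(dir='west')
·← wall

·→ maze.sense(dir='east')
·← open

·→ stack.push(x='east')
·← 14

·→ maze.move(dir='east')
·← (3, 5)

·→ maze.sense(dir='north')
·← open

·→ stack.push(x='north')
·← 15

·→ maze.move(dir='north')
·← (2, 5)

·→ maze.sense(dir='north')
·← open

·→ stack.push(x='north')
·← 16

·→ maze.move(dir='north')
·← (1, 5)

·→ maze.sense(dir='north')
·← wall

·→ maze.sense(dir='west')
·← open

·→ stack.push(x='west')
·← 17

·→ maze.move(dir='west')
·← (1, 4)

·→ maze.sense(dir='north')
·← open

·→ stack.push(x='north')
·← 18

·→ maze.move(dir='north')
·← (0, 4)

·→ maze.sense(dir='west')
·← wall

·→ stack.pop()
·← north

·→ maze.move(dir='south')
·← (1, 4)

·→ maze.sense(dir='west')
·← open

·→ stack.push(x='west')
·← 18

·→ maze.move(dir='west')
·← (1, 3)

·→ maze.sense(dir='south')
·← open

·→ stack.push(x='south')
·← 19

·→ maze.move(dir='south')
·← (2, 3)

·→ maze.sense(dir='west')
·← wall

·→ stack.pop()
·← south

·→ maze.move(dir='north')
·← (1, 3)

·→ maze.sense(dir='west')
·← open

·→ stack.push(x='west')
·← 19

·→ maze.move(dir='west')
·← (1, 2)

·→ maze.sense(dir='north')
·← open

·→ stack.push(x='north')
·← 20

·→ maze.move(dir='north')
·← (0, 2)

·→ maze.sense(dir='west')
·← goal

·→ maze.move(dir='west')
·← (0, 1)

Answer: (0, 1)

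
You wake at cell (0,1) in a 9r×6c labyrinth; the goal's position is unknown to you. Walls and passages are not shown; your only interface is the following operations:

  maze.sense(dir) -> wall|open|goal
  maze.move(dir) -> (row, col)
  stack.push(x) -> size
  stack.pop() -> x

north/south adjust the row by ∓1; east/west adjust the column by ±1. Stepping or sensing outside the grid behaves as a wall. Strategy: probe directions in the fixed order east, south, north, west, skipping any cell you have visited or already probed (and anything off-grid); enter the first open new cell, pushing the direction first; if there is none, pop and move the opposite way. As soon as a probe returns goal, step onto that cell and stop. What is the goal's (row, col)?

Invoking maze.sense passing east, and get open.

I run stack.push passing east, which returns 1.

I invoke maze.move passing east, : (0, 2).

Then maze.sense passing east, which returns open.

I use stack.push passing east, — result: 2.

Invoking maze.move passing east, and see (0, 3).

Invoking maze.sense passing east, → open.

Now I run stack.push passing east, → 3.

Then maze.move passing east, : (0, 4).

Then maze.sense passing east, giving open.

I call stack.push passing east, and get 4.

I invoke maze.move passing east, — result: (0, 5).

I try maze.sense passing south, → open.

Calling stack.push passing south, and get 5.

I try maze.move passing south, — result: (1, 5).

I invoke maze.sense passing south, and observe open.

Next I call stack.push passing south, and see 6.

I invoke maze.move passing south, and observe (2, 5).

Invoking maze.sense passing south, — result: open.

I call stack.push passing south, which returns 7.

Using maze.move passing south, and observe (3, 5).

Calling maze.sense passing south, yielding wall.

Invoking maze.sense passing west, : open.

Calling stack.push passing west, → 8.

I call maze.move passing west, yielding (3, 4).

Now I run maze.sense passing south, → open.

Using stack.push passing south, which returns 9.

Invoking maze.move passing south, → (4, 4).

I try maze.sense passing south, yielding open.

Now I run stack.push passing south, and see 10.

Now I run maze.move passing south, and get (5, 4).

I run maze.sense passing east, giving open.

I invoke stack.push passing east, and observe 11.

I run maze.move passing east, and observe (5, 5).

I use maze.sense passing south, giving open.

I call stack.push passing south, yielding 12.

Next I call maze.move passing south, yielding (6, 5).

I invoke maze.sense passing south, — result: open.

I invoke stack.push passing south, : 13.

I invoke maze.move passing south, : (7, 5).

Invoking maze.sense passing south, yielding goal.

Calling maze.move passing south, which returns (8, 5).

Answer: (8, 5)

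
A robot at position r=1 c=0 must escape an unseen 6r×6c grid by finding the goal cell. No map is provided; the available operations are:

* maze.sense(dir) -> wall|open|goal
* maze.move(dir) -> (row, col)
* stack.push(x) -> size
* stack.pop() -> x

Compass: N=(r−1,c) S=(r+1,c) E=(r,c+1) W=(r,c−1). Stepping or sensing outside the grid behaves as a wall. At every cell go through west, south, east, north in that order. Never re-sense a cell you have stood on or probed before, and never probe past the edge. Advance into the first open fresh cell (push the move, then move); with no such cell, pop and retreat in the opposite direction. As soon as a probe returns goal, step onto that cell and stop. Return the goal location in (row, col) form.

;; 1. sense(dir→south) : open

;; 2. push(x→south) : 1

;; 3. move(dir→south) : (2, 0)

;; 4. sense(dir→south) : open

;; 5. push(x→south) : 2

;; 6. move(dir→south) : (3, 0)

;; 7. sense(dir→south) : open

;; 8. push(x→south) : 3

;; 9. move(dir→south) : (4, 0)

;; 10. sense(dir→south) : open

;; 11. push(x→south) : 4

;; 12. move(dir→south) : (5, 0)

;; 13. sense(dir→east) : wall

;; 14. pop() : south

;; 15. move(dir→north) : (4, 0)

;; 16. sense(dir→east) : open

;; 17. push(x→east) : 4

;; 18. move(dir→east) : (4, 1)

;; 19. sense(dir→east) : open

;; 20. push(x→east) : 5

;; 21. move(dir→east) : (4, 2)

;; 22. sense(dir→south) : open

;; 23. push(x→south) : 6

;; 24. move(dir→south) : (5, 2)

;; 25. sense(dir→east) : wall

;; 26. pop() : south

;; 27. move(dir→north) : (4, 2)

;; 28. sense(dir→east) : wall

;; 29. sense(dir→north) : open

;; 30. push(x→north) : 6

;; 31. move(dir→north) : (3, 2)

;; 32. sense(dir→west) : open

;; 33. push(x→west) : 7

;; 34. move(dir→west) : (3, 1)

;; 35. sense(dir→north) : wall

;; 36. pop() : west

;; 37. move(dir→east) : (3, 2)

;; 38. sense(dir→east) : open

;; 39. push(x→east) : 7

;; 40. move(dir→east) : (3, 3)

;; 41. sense(dir→east) : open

;; 42. push(x→east) : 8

;; 43. move(dir→east) : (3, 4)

;; 44. sense(dir→south) : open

;; 45. push(x→south) : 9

;; 46. move(dir→south) : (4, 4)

;; 47. sense(dir→south) : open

;; 48. push(x→south) : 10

;; 49. move(dir→south) : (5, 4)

;; 50. sense(dir→east) : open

;; 51. push(x→east) : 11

;; 52. move(dir→east) : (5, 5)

;; 53. sense(dir→north) : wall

;; 54. pop() : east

;; 55. move(dir→west) : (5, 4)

;; 56. pop() : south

;; 57. move(dir→north) : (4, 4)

;; 58. pop() : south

;; 59. move(dir→north) : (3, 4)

;; 60. sense(dir→east) : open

;; 61. push(x→east) : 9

;; 62. move(dir→east) : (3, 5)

;; 63. sense(dir→north) : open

;; 64. push(x→north) : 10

;; 65. move(dir→north) : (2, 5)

;; 66. sense(dir→west) : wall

;; 67. sense(dir→north) : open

;; 68. push(x→north) : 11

;; 69. move(dir→north) : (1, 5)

;; 70. sense(dir→west) : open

;; 71. push(x→west) : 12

;; 72. move(dir→west) : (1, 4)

;; 73. sense(dir→west) : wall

;; 74. sense(dir→north) : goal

;; 75. move(dir→north) : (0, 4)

Answer: (0, 4)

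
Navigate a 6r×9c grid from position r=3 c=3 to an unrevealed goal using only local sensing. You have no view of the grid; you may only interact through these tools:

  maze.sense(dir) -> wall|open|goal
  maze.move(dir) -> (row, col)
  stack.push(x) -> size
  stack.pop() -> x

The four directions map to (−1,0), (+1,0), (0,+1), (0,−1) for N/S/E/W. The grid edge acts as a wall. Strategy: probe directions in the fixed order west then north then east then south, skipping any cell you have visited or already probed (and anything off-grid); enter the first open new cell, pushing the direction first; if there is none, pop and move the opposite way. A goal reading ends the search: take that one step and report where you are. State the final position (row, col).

Action: sense[dir→west]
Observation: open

Action: push[x→west]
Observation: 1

Action: move[dir→west]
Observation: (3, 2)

Action: sense[dir→west]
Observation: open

Action: push[x→west]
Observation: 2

Action: move[dir→west]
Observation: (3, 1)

Action: sense[dir→west]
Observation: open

Action: push[x→west]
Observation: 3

Action: move[dir→west]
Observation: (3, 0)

Action: sense[dir→north]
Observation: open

Action: push[x→north]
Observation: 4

Action: move[dir→north]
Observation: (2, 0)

Action: sense[dir→north]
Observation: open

Action: push[x→north]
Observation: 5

Action: move[dir→north]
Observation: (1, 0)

Action: sense[dir→north]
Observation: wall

Action: sense[dir→east]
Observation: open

Action: push[x→east]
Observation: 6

Action: move[dir→east]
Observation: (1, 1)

Action: sense[dir→north]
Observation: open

Action: push[x→north]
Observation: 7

Action: move[dir→north]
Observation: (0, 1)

Action: sense[dir→east]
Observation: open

Action: push[x→east]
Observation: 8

Action: move[dir→east]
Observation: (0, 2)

Action: sense[dir→east]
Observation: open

Action: push[x→east]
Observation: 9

Action: move[dir→east]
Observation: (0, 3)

Action: sense[dir→east]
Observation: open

Action: push[x→east]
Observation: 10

Action: move[dir→east]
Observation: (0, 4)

Action: sense[dir→east]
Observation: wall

Action: sense[dir→south]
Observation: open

Action: push[x→south]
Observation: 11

Action: move[dir→south]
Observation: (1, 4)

Action: sense[dir→west]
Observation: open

Action: push[x→west]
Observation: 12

Action: move[dir→west]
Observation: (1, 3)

Action: sense[dir→west]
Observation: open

Action: push[x→west]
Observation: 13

Action: move[dir→west]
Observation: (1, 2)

Action: sense[dir→south]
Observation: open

Action: push[x→south]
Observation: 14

Action: move[dir→south]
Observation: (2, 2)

Action: sense[dir→west]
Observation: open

Action: push[x→west]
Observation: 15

Action: move[dir→west]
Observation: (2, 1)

Action: pop[]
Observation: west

Action: move[dir→east]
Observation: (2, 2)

Action: sense[dir→east]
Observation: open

Action: push[x→east]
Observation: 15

Action: move[dir→east]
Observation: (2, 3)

Action: sense[dir→east]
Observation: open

Action: push[x→east]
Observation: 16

Action: move[dir→east]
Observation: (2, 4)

Action: sense[dir→east]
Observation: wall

Action: sense[dir→south]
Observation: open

Action: push[x→south]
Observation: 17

Action: move[dir→south]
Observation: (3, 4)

Action: sense[dir→east]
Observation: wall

Action: sense[dir→south]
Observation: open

Action: push[x→south]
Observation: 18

Action: move[dir→south]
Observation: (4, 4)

Action: sense[dir→west]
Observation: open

Action: push[x→west]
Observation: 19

Action: move[dir→west]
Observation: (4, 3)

Action: sense[dir→west]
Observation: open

Action: push[x→west]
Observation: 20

Action: move[dir→west]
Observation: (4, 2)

Action: sense[dir→west]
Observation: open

Action: push[x→west]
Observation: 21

Action: move[dir→west]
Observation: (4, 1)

Action: sense[dir→west]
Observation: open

Action: push[x→west]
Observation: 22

Action: move[dir→west]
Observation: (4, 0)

Action: sense[dir→south]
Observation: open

Action: push[x→south]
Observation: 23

Action: move[dir→south]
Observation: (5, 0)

Action: sense[dir→east]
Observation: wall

Action: pop[]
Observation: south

Action: move[dir→north]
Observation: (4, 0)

Action: pop[]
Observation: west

Action: move[dir→east]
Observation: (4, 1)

Action: pop[]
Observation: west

Action: move[dir→east]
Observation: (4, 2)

Action: sense[dir→south]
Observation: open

Action: push[x→south]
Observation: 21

Action: move[dir→south]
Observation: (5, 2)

Action: sense[dir→east]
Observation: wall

Action: pop[]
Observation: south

Action: move[dir→north]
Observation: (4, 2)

Action: pop[]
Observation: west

Action: move[dir→east]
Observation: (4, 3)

Action: pop[]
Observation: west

Action: move[dir→east]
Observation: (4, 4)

Action: sense[dir→east]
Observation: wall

Action: sense[dir→south]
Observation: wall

Action: pop[]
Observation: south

Action: move[dir→north]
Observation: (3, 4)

Action: pop[]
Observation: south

Action: move[dir→north]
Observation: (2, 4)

Action: pop[]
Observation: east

Action: move[dir→west]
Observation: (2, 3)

Action: pop[]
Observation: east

Action: move[dir→west]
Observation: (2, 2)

Action: pop[]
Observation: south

Action: move[dir→north]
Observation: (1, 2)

Action: pop[]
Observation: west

Action: move[dir→east]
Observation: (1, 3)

Action: pop[]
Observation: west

Action: move[dir→east]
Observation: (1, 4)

Action: sense[dir→east]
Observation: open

Action: push[x→east]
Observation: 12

Action: move[dir→east]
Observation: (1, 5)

Action: sense[dir→east]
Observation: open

Action: push[x→east]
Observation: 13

Action: move[dir→east]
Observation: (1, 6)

Action: sense[dir→north]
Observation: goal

Action: move[dir→north]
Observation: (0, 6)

Answer: (0, 6)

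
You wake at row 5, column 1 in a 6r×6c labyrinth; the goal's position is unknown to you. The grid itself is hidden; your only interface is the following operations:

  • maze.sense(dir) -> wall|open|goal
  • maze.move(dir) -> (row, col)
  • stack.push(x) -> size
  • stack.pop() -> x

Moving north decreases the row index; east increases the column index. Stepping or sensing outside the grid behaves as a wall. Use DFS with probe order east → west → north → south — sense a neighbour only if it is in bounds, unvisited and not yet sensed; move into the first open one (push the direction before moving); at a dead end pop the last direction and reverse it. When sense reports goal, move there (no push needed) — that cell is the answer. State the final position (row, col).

Invoking sense using dir→east, yielding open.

Next I call push using x→east, and see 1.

Next I call move using dir→east, — result: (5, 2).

I call sense using dir→east, — result: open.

I try push using x→east, yielding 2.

I run move using dir→east, — result: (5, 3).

Now I run sense using dir→east, yielding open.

Next I call push using x→east, : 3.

Now I run move using dir→east, yielding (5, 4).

I invoke sense using dir→east, and observe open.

I use push using x→east, : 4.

I call move using dir→east, giving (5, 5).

Next I call sense using dir→north, : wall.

Next I call pop(), → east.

I call move using dir→west, — result: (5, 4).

Calling sense using dir→north, → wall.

Now I run pop, and observe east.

Invoking move using dir→west, and observe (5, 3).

I run sense using dir→north, giving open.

Now I run push using x→north, and see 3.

Then move using dir→north, : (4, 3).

Next I call sense using dir→west, which returns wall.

I invoke sense using dir→north, — result: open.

I invoke push using x→north, and observe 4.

Using move using dir→north, which returns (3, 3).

Invoking sense using dir→east, — result: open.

I call push using x→east, yielding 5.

I call move using dir→east, which returns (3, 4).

Using sense using dir→east, : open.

Now I run push using x→east, : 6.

I run move using dir→east, and see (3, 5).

Now I run sense using dir→north, and observe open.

Invoking push using x→north, → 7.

I invoke move using dir→north, and observe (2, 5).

Then sense using dir→west, : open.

I call push using x→west, — result: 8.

Calling move using dir→west, : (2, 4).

Using sense using dir→west, and get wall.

I invoke sense using dir→north, giving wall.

Then pop(), giving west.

I invoke move using dir→east, and get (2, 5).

Invoking sense using dir→north, : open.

I try push using x→north, giving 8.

I invoke move using dir→north, yielding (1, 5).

Calling sense using dir→north, giving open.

I try push using x→north, yielding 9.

Next I call move using dir→north, : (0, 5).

Now I run sense using dir→west, and get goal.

I call move using dir→west, which returns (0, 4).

Answer: (0, 4)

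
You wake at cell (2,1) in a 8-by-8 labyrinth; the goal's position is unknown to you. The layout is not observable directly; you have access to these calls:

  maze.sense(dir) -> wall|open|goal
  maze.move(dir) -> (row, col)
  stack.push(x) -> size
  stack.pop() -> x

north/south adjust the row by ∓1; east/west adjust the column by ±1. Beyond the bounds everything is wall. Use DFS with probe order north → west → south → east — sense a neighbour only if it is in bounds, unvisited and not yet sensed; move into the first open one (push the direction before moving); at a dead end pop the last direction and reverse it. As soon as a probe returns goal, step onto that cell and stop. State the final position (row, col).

! 1. sense(north) -> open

! 2. push(north) -> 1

! 3. move(north) -> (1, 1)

! 4. sense(north) -> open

! 5. push(north) -> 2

! 6. move(north) -> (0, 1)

! 7. sense(west) -> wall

! 8. sense(east) -> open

! 9. push(east) -> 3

! 10. move(east) -> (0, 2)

! 11. sense(south) -> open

! 12. push(south) -> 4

! 13. move(south) -> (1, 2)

! 14. sense(south) -> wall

! 15. sense(east) -> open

! 16. push(east) -> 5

! 17. move(east) -> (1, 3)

! 18. sense(north) -> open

! 19. push(north) -> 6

! 20. move(north) -> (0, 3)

! 21. sense(east) -> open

! 22. push(east) -> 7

! 23. move(east) -> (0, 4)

! 24. sense(south) -> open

! 25. push(south) -> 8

! 26. move(south) -> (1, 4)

! 27. sense(south) -> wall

! 28. sense(east) -> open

! 29. push(east) -> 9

! 30. move(east) -> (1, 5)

! 31. sense(north) -> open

! 32. push(north) -> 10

! 33. move(north) -> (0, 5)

! 34. sense(east) -> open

! 35. push(east) -> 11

! 36. move(east) -> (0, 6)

! 37. sense(south) -> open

! 38. push(south) -> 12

! 39. move(south) -> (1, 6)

! 40. sense(south) -> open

! 41. push(south) -> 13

! 42. move(south) -> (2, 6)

! 43. sense(west) -> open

! 44. push(west) -> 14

! 45. move(west) -> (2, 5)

! 46. sense(south) -> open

! 47. push(south) -> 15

! 48. move(south) -> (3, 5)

! 49. sense(west) -> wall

! 50. sense(south) -> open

! 51. push(south) -> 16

! 52. move(south) -> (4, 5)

! 53. sense(west) -> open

! 54. push(west) -> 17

! 55. move(west) -> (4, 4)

! 56. sense(west) -> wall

! 57. sense(south) -> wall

! 58. pop() -> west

! 59. move(east) -> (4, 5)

! 60. sense(south) -> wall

! 61. sense(east) -> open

! 62. push(east) -> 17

! 63. move(east) -> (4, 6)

! 64. sense(north) -> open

! 65. push(north) -> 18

! 66. move(north) -> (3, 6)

! 67. sense(east) -> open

! 68. push(east) -> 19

! 69. move(east) -> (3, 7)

! 70. sense(north) -> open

! 71. push(north) -> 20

! 72. move(north) -> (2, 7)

! 73. sense(north) -> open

! 74. push(north) -> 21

! 75. move(north) -> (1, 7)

! 76. sense(north) -> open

! 77. push(north) -> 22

! 78. move(north) -> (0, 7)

! 79. pop() -> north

! 80. move(south) -> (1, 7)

! 81. pop() -> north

! 82. move(south) -> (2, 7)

! 83. pop() -> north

! 84. move(south) -> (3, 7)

! 85. sense(south) -> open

! 86. push(south) -> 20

! 87. move(south) -> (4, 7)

! 88. sense(south) -> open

! 89. push(south) -> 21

! 90. move(south) -> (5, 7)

! 91. sense(west) -> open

! 92. push(west) -> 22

! 93. move(west) -> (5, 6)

! 94. sense(south) -> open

! 95. push(south) -> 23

! 96. move(south) -> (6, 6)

! 97. sense(west) -> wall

! 98. sense(south) -> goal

! 99. move(south) -> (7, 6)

Answer: (7, 6)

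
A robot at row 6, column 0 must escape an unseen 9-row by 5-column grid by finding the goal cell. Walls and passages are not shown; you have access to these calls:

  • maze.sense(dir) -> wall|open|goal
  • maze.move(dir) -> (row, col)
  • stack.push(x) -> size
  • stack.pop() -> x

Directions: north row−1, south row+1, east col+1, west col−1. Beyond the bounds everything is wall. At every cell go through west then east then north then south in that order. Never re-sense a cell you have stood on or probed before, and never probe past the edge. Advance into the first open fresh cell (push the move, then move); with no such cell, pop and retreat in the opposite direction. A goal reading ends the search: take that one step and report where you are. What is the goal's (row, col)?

Now I run sense(east), — result: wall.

Calling sense(north), → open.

Then push(north), and observe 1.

Using move(north), and get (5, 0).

I invoke sense(east), and get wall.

I use sense(north), and observe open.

I use push(north), giving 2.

Using move(north), giving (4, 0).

I call sense(east), giving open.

I run push(east), and get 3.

I call move(east), and observe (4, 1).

I call sense(east), and see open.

I try push(east), and see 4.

Using move(east), which returns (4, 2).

Calling sense(east), giving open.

I invoke push(east), : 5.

Calling move(east), and observe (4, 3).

I try sense(east), and see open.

Then push(east), and see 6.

Next I call move(east), — result: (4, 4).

Calling sense(north), which returns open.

I invoke push(north), — result: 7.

Invoking move(north), which returns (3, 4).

I run sense(west), giving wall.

Using sense(north), yielding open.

Next I call push(north), and get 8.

I use move(north), : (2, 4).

I try sense(west), and observe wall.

I try sense(north), and get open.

I try push(north), and get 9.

Using move(north), and see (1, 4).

I invoke sense(west), → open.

Now I run push(west), and observe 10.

Invoking move(west), and see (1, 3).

Now I run sense(west), yielding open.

Now I run push(west), and observe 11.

Then move(west), giving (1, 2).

Invoking sense(west), — result: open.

Then push(west), — result: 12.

Using move(west), and get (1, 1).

I try sense(west), — result: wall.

I invoke sense(north), and observe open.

Using push(north), giving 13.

I invoke move(north), → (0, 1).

Using sense(west), and see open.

Invoking push(west), yielding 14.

I use move(west), yielding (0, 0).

I call pop, giving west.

Calling move(east), yielding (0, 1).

Invoking sense(east), : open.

Calling push(east), and observe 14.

I run move(east), and see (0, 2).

I invoke sense(east), yielding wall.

I call pop, and see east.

I try move(west), and observe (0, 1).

Calling pop, : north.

Then move(south), → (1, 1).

I try sense(south), which returns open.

I use push(south), and see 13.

I try move(south), — result: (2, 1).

I call sense(west), and see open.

Invoking push(west), — result: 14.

Invoking move(west), : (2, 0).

I use sense(south), — result: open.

I try push(south), and get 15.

I invoke move(south), which returns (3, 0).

I invoke sense(east), and get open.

Invoking push(east), : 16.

Then move(east), → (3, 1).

Next I call sense(east), and observe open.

Then push(east), — result: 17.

I run move(east), and see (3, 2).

I run sense(north), : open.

Now I run push(north), — result: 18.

Invoking move(north), and observe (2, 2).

Next I call pop, and observe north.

Next I call move(south), giving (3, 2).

I invoke pop(), : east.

Using move(west), — result: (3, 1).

Using pop(), and get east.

Now I run move(west), which returns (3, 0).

Invoking pop(), and get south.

I use move(north), yielding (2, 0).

Next I call pop, : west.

I try move(east), and see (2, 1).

I invoke pop(), yielding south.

Invoking move(north), and get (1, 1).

Then pop, which returns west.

Then move(east), yielding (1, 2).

Invoking pop, and observe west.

I invoke move(east), : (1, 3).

Invoking pop(), → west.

I use move(east), giving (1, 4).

Then sense(north), which returns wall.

I run pop(), and observe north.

I run move(south), giving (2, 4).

I use pop, : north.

Now I run move(south), giving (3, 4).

I use pop, and see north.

I run move(south), yielding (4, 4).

I run sense(south), : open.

I use push(south), — result: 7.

Now I run move(south), giving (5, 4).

Using sense(west), and observe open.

Next I call push(west), and get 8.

I run move(west), → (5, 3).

Now I run sense(west), which returns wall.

I call sense(south), → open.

I call push(south), and observe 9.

Now I run move(south), → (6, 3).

Next I call sense(west), which returns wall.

I call sense(east), giving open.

I call push(east), yielding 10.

I invoke move(east), which returns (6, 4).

Using sense(south), — result: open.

Invoking push(south), which returns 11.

Calling move(south), — result: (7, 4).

Then sense(west), — result: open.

I invoke push(west), which returns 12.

Then move(west), and see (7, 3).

Calling sense(west), : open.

I run push(west), which returns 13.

I run move(west), : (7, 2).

Using sense(west), — result: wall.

Using sense(south), and see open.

Then push(south), and get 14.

Calling move(south), and see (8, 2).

Now I run sense(west), and see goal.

Then move(west), : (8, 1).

Answer: (8, 1)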